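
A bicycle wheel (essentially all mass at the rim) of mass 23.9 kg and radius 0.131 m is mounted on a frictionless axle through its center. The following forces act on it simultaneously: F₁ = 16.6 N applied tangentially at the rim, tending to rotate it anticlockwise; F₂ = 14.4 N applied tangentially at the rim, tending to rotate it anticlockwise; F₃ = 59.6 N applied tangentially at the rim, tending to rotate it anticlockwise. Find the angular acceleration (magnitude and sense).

α ≈ 28.9 rad/s², anticlockwise

I = MR² = (23.9)(0.131)² = 0.4101 kg·m².
Taking anticlockwise as positive: τ₁ = +(16.6)(0.131) = +2.175 N·m; τ₂ = +(14.4)(0.131) = +1.886 N·m; τ₃ = +(59.6)(0.131) = +7.808 N·m.
Net torque τ = 11.87 N·m.
α = τ/I = 11.87/0.4101 = 28.94 rad/s².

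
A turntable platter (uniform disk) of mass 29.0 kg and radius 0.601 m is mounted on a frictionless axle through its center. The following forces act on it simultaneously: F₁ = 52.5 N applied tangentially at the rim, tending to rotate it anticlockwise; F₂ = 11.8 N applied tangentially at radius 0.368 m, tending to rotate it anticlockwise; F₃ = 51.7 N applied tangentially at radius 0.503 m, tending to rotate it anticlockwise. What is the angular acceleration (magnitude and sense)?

α ≈ 11.8 rad/s², anticlockwise

I = ½MR² = (1/2)(29.0)(0.601)² = 5.237 kg·m².
Taking anticlockwise as positive: τ₁ = +(52.5)(0.601) = +31.55 N·m; τ₂ = +(11.8)(0.368) = +4.342 N·m; τ₃ = +(51.7)(0.503) = +26.01 N·m.
Net torque τ = 61.90 N·m.
α = τ/I = 61.90/5.237 = 11.82 rad/s².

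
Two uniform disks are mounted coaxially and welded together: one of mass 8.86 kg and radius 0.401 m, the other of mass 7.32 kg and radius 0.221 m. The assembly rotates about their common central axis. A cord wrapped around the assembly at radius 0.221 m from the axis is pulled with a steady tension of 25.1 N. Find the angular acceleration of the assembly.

α ≈ 6.22 rad/s²

I = ½M₁R₁² + ½M₂R₂² = ½(8.86)(0.401)² + ½(7.32)(0.221)² = 0.8911 kg·m².
τ = F r = (25.1)(0.221) = 5.547 N·m.
α = τ/I = 5.547/0.8911 = 6.225 rad/s².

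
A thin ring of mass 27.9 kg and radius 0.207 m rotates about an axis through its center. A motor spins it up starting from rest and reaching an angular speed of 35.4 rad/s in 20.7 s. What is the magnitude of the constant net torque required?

τ ≈ 2.04 N·m

I = MR² = (27.9)(0.207)² = 1.195 kg·m².
α = Δω/Δt = (35.4 − 0)/20.7 = 1.710 rad/s².
τ = Iα = (1.195)(1.710) = 2.044 N·m.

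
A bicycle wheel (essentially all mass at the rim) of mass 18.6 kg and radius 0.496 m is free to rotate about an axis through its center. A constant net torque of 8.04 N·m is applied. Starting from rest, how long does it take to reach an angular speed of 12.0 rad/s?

t ≈ 6.83 s

I = MR² = (18.6)(0.496)² = 4.576 kg·m².
α = τ/I = 8.04/4.576 = 1.757 rad/s².
ω = αt ⇒ t = ω/α = 12.0/1.757 = 6.830 s.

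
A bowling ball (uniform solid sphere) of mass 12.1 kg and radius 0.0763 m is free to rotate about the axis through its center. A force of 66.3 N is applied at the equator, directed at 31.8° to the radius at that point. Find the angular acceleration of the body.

I = (2/5)MR² = (2/5)(12.1)(0.0763)² = 0.02818 kg·m².
Only the tangential component produces torque: τ = F R sinθ = (66.3)(0.0763) sin 31.8° = 2.666 N·m.
From τ = Iα: α = 2.666/0.02818 = 94.61 rad/s².

α ≈ 94.6 rad/s²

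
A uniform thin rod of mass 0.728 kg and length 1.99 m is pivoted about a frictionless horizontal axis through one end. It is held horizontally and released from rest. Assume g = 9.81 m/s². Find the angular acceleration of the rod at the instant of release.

α ≈ 7.39 rad/s²

About the pivot, I = (1/3)ML² = (1/3)(0.728)(1.99)² = 0.9610 kg·m².
The weight acts at the center, a distance L/2 = 0.9950 m from the pivot; τ = Mg(L/2) = 7.106 N·m.
α = τ/I = 7.106/0.9610 = 7.394 rad/s².
(Equivalently α = (3g/(2L)) = 7.394 rad/s².)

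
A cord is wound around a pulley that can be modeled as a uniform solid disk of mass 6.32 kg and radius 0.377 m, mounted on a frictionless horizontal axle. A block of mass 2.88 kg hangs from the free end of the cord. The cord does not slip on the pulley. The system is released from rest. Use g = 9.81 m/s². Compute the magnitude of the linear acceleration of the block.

a ≈ 4.68 m/s²

I = ½MR² = (1/2)(6.32)(0.377)² = 0.4491 kg·m².
Block: mg − T = ma. Pulley: TR = Iα. No-slip: a = αR, so T = (I/R²)a = 3.160·a.
Then mg = (m + 3.160)a, so a = (2.88)(9.81)/(2.88 + 3.160) = 4.678 m/s².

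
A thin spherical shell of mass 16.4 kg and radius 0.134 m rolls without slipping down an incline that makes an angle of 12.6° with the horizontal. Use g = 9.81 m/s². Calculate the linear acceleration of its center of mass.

a ≈ 1.28 m/s²

Translation along the incline: Mg sinθ − f = Ma.
Rotation about the center: fR = Iα with I = (2/3)MR². No-slip gives a = αR, so f = (I/R²)a = (2/3)M a.
Substituting: Mg sinθ = (1 + 0.6667)Ma, so a = g sinθ/(1 + 0.6667) = (9.81) sin 12.6° / 1.667 = 1.284 m/s².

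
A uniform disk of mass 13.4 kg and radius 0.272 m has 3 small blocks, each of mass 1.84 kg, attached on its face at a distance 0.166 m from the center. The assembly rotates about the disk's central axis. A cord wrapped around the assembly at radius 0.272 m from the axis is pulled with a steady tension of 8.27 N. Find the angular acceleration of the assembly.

α ≈ 3.47 rad/s²

I_disk = ½MR² = ½(13.4)(0.272)² = 0.4957 kg·m².
I_blocks = 3·m·r² = 3(1.84)(0.166)² = 0.1521 kg·m².
Total I = 0.6478 kg·m².
τ = F r = (8.27)(0.272) = 2.249 N·m.
α = τ/I = 2.249/0.6478 = 3.472 rad/s².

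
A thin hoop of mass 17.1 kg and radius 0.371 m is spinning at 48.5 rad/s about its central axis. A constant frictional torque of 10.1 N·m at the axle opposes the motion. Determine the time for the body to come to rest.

t ≈ 11.3 s

I = MR² = (17.1)(0.371)² = 2.354 kg·m².
The net torque has magnitude 10.1 N·m, opposing ω.
|α| = τ/I = 10.10/2.354 = 4.291 rad/s² (deceleration).
0 = ω₀ − |α|t ⇒ t = ω₀/|α| = 48.5/4.291 = 11.30 s.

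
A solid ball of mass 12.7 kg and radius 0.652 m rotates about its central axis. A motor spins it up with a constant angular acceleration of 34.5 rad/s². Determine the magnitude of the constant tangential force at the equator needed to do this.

I = (2/5)MR² = (2/5)(12.7)(0.652)² = 2.160 kg·m².
The required torque is τ = Iα = (2.160)(34.50) = 74.50 N·m.
A tangential force at the equator gives τ = FR, so F = τ/R = 74.50/0.652 = 114.3 N.

F ≈ 114 N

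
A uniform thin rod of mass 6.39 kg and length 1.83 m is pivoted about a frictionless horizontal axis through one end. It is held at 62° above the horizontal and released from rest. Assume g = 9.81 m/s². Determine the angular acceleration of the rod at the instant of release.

α ≈ 3.78 rad/s²

About the pivot, I = (1/3)ML² = (1/3)(6.39)(1.83)² = 7.133 kg·m².
The weight acts at the center, a distance L/2 = 0.9150 m from the pivot; τ = Mg(L/2) cos 62° = 26.93 N·m.
α = τ/I = 26.93/7.133 = 3.775 rad/s².
(Equivalently α = (3g/(2L)) cos 62° = 3.775 rad/s².)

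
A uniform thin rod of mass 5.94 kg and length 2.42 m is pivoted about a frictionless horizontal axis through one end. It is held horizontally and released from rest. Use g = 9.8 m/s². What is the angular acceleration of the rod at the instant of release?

About the pivot, I = (1/3)ML² = (1/3)(5.94)(2.42)² = 11.60 kg·m².
The weight acts at the center, a distance L/2 = 1.210 m from the pivot; τ = Mg(L/2) = 70.44 N·m.
α = τ/I = 70.44/11.60 = 6.074 rad/s².

α ≈ 6.07 rad/s²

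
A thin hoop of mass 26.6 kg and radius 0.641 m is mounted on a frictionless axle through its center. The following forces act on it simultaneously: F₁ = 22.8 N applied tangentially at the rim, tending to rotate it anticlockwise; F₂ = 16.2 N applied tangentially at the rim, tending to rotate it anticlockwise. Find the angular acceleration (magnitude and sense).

α ≈ 2.29 rad/s², anticlockwise

I = MR² = (26.6)(0.641)² = 10.93 kg·m².
Taking anticlockwise as positive: τ₁ = +(22.8)(0.641) = +14.61 N·m; τ₂ = +(16.2)(0.641) = +10.38 N·m.
Net torque τ = 25.00 N·m.
α = τ/I = 25.00/10.93 = 2.287 rad/s².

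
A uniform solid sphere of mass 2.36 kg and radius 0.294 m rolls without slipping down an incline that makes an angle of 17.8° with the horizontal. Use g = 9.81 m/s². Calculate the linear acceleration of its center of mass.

Translation along the incline: Mg sinθ − f = Ma.
Rotation about the center: fR = Iα with I = (2/5)MR². No-slip gives a = αR, so f = (I/R²)a = (2/5)M a.
Substituting: Mg sinθ = (1 + 0.4000)Ma, so a = g sinθ/(1 + 0.4000) = (9.81) sin 17.8° / 1.400 = 2.142 m/s².

a ≈ 2.14 m/s²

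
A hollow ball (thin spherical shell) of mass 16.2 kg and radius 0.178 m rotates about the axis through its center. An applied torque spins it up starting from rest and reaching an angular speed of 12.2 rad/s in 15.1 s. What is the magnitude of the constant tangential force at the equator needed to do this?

I = (2/3)MR² = (2/3)(16.2)(0.178)² = 0.3422 kg·m².
α = Δω/Δt = (12.2 − 0)/15.1 = 0.8079 rad/s².
The required torque is τ = Iα = (0.3422)(0.8079) = 0.2765 N·m.
A tangential force at the equator gives τ = FR, so F = τ/R = 0.2765/0.178 = 1.553 N.

F ≈ 1.55 N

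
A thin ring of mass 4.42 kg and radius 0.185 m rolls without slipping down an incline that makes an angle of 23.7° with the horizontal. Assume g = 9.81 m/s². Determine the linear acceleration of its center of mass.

Translation along the incline: Mg sinθ − f = Ma.
Rotation about the center: fR = Iα with I = MR². No-slip gives a = αR, so f = (I/R²)a = M a.
Substituting: Mg sinθ = (1 + 1.000)Ma, so a = g sinθ/(1 + 1.000) = (9.81) sin 23.7° / 2.000 = 1.972 m/s².

a ≈ 1.97 m/s²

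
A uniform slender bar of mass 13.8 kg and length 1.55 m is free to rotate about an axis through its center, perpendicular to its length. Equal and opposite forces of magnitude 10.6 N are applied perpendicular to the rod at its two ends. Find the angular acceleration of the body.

α ≈ 5.95 rad/s²

I = (1/12)ML² = (1/12)(13.8)(1.55)² = 2.763 kg·m².
The couple gives τ = F·(L/2) + F·(L/2) = F L = (10.6)(1.55) = 16.43 N·m.
From τ = Iα: α = 16.43/2.763 = 5.947 rad/s².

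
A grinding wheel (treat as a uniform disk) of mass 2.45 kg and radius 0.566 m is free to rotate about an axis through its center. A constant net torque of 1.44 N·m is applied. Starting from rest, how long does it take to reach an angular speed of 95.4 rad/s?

t ≈ 26.0 s

I = ½MR² = (1/2)(2.45)(0.566)² = 0.3924 kg·m².
α = τ/I = 1.44/0.3924 = 3.669 rad/s².
ω = αt ⇒ t = ω/α = 95.4/3.669 = 26.00 s.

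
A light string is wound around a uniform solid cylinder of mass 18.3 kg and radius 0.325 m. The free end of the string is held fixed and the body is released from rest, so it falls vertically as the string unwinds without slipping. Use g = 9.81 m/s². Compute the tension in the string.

Translation: Mg − T = Ma. Rotation about the center: TR = Iα with I = ½MR².
With a = αR: T = (I/R²)a = (1/2)M a, so Mg = (1 + 0.5000)Ma.
a = g/(1 + 0.5000) = 9.81/1.500 = 6.540 m/s².
T = 0.5000·M·a = (0.5000)(18.3)(6.540) = 59.84 N.

T ≈ 59.8 N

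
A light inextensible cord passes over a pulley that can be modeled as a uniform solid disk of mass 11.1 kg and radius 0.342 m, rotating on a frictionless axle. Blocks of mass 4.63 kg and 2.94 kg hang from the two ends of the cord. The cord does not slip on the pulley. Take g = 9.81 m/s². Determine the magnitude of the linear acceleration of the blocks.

I = ½MR² = (1/2)(11.1)(0.342)² = 0.6492 kg·m².
Heavier block: m₁g − T₁ = m₁a. Lighter block: T₂ − m₂g = m₂a.
Pulley: (T₁ − T₂)R = Iα = I(a/R), so T₁ − T₂ = (I/R²)a = (1/2)M_p a = 5.550·a.
Adding the three: (m₁ − m₂)g = (m₁ + m₂ + 5.550)a, so a = (4.63 − 2.94)(9.81)/(4.63 + 2.94 + 5.550) = 1.264 m/s².

a ≈ 1.26 m/s²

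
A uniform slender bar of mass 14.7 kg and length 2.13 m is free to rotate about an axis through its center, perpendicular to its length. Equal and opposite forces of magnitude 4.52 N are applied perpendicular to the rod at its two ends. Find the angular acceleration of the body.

α ≈ 1.73 rad/s²

I = (1/12)ML² = (1/12)(14.7)(2.13)² = 5.558 kg·m².
The couple gives τ = F·(L/2) + F·(L/2) = F L = (4.52)(2.13) = 9.628 N·m.
Newton's second law for rotation, τ = Iα, gives α = τ/I = 9.628/5.558 = 1.732 rad/s².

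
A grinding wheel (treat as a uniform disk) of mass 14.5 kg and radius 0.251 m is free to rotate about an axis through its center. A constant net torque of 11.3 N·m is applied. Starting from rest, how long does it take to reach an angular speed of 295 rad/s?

I = ½MR² = (1/2)(14.5)(0.251)² = 0.4568 kg·m².
α = τ/I = 11.3/0.4568 = 24.74 rad/s².
ω = αt ⇒ t = ω/α = 295/24.74 = 11.92 s.

t ≈ 11.9 s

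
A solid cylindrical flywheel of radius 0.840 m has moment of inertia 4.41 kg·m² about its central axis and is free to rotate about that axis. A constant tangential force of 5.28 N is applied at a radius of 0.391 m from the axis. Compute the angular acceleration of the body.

τ = F·r = (5.28)(0.391) = 2.064 N·m.
From τ = Iα: α = 2.064/4.410 = 0.4681 rad/s².

α ≈ 0.468 rad/s²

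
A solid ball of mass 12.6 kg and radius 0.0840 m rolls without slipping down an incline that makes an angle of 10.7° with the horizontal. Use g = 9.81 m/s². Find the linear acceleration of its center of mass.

a ≈ 1.30 m/s²

Translation along the incline: Mg sinθ − f = Ma.
Rotation about the center: fR = Iα with I = (2/5)MR². No-slip gives a = αR, so f = (I/R²)a = (2/5)M a.
Substituting: Mg sinθ = (1 + 0.4000)Ma, so a = g sinθ/(1 + 0.4000) = (9.81) sin 10.7° / 1.400 = 1.301 m/s².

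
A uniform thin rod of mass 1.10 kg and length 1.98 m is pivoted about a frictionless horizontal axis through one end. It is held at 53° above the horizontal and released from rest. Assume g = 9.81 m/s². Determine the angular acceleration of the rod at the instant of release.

About the pivot, I = (1/3)ML² = (1/3)(1.10)(1.98)² = 1.437 kg·m².
The weight acts at the center, a distance L/2 = 0.9900 m from the pivot; τ = Mg(L/2) cos 53° = 6.429 N·m.
α = τ/I = 6.429/1.437 = 4.473 rad/s².
(Equivalently α = (3g/(2L)) cos 53° = 4.473 rad/s².)

α ≈ 4.47 rad/s²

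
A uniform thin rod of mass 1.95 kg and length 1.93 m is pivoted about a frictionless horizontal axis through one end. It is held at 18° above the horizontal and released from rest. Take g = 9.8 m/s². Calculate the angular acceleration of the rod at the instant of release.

α ≈ 7.24 rad/s²

About the pivot, I = (1/3)ML² = (1/3)(1.95)(1.93)² = 2.421 kg·m².
The weight acts at the center, a distance L/2 = 0.9650 m from the pivot; τ = Mg(L/2) cos 18° = 17.54 N·m.
α = τ/I = 17.54/2.421 = 7.244 rad/s².
(Equivalently α = (3g/(2L)) cos 18° = 7.244 rad/s².)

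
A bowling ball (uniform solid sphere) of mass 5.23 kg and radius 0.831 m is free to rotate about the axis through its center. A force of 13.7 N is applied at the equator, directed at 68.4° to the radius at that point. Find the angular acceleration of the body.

α ≈ 7.33 rad/s²

I = (2/5)MR² = (2/5)(5.23)(0.831)² = 1.445 kg·m².
Only the tangential component produces torque: τ = F R sinθ = (13.7)(0.831) sin 68.4° = 10.59 N·m.
Newton's second law for rotation, τ = Iα, gives α = τ/I = 10.59/1.445 = 7.327 rad/s².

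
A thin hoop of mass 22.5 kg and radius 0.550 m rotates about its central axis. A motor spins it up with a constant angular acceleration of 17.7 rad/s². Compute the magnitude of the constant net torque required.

I = MR² = (22.5)(0.550)² = 6.806 kg·m².
τ = Iα = (6.806)(17.70) = 120.5 N·m.

τ ≈ 120 N·m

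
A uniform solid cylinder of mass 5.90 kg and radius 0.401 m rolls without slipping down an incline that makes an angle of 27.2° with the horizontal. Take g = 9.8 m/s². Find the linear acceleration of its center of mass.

Translation along the incline: Mg sinθ − f = Ma.
Rotation about the center: fR = Iα with I = ½MR². No-slip gives a = αR, so f = (I/R²)a = (1/2)M a.
Substituting: Mg sinθ = (1 + 0.5000)Ma, so a = g sinθ/(1 + 0.5000) = (9.8) sin 27.2° / 1.500 = 2.986 m/s².

a ≈ 2.99 m/s²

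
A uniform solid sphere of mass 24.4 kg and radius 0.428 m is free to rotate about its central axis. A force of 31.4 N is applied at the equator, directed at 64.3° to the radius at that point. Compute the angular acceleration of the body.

I = (2/5)MR² = (2/5)(24.4)(0.428)² = 1.788 kg·m².
Only the tangential component produces torque: τ = F R sinθ = (31.4)(0.428) sin 64.3° = 12.11 N·m.
Newton's second law for rotation, τ = Iα, gives α = τ/I = 12.11/1.788 = 6.773 rad/s².

α ≈ 6.77 rad/s²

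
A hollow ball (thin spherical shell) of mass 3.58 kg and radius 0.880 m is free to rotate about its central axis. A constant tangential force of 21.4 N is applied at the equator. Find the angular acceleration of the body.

I = (2/3)MR² = (2/3)(3.58)(0.880)² = 1.848 kg·m².
τ = F R = (21.4)(0.880) = 18.83 N·m.
From τ = Iα: α = 18.83/1.848 = 10.19 rad/s².

α ≈ 10.2 rad/s²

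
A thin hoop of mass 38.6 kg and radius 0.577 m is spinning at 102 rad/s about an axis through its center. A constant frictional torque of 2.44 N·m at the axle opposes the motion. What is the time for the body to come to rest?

t ≈ 537 s

I = MR² = (38.6)(0.577)² = 12.85 kg·m².
The net torque has magnitude 2.44 N·m, opposing ω.
|α| = τ/I = 2.440/12.85 = 0.1899 rad/s² (deceleration).
0 = ω₀ − |α|t ⇒ t = ω₀/|α| = 102/0.1899 = 537.2 s.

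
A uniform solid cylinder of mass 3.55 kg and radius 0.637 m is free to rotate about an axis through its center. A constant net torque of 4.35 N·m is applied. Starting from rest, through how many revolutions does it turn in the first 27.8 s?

I = ½MR² = (1/2)(3.55)(0.637)² = 0.7202 kg·m².
α = τ/I = 4.35/0.7202 = 6.040 rad/s².
θ = ½αt² = ½(6.040)(27.8)² = 2334 rad.
Revolutions = θ/(2π) = 371.4.

≈ 371 revolutions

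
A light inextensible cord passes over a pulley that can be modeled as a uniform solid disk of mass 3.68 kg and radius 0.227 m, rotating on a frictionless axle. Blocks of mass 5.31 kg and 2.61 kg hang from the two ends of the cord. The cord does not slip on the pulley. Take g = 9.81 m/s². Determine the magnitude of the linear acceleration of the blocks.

a ≈ 2.71 m/s²

I = ½MR² = (1/2)(3.68)(0.227)² = 0.09481 kg·m².
Heavier block: m₁g − T₁ = m₁a. Lighter block: T₂ − m₂g = m₂a.
Pulley: (T₁ − T₂)R = Iα = I(a/R), so T₁ − T₂ = (I/R²)a = (1/2)M_p a = 1.840·a.
Adding the three: (m₁ − m₂)g = (m₁ + m₂ + 1.840)a, so a = (5.31 − 2.61)(9.81)/(5.31 + 2.61 + 1.840) = 2.714 m/s².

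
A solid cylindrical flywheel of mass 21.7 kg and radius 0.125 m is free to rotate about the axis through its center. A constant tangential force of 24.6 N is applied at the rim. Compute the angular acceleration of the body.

α ≈ 18.1 rad/s²

I = ½MR² = (1/2)(21.7)(0.125)² = 0.1695 kg·m².
τ = F R = (24.6)(0.125) = 3.075 N·m.
Newton's second law for rotation, τ = Iα, gives α = τ/I = 3.075/0.1695 = 18.14 rad/s².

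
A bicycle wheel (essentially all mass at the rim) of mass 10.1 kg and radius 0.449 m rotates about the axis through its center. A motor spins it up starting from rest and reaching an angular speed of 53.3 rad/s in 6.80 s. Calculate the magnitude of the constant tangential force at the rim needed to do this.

I = MR² = (10.1)(0.449)² = 2.036 kg·m².
α = Δω/Δt = (53.3 − 0)/6.80 = 7.838 rad/s².
The required torque is τ = Iα = (2.036)(7.838) = 15.96 N·m.
A tangential force at the rim gives τ = FR, so F = τ/R = 15.96/0.449 = 35.55 N.

F ≈ 35.5 N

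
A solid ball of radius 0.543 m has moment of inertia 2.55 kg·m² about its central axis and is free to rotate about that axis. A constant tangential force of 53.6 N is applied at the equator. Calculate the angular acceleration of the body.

τ = F R = (53.6)(0.543) = 29.10 N·m.
Newton's second law for rotation, τ = Iα, gives α = τ/I = 29.10/2.550 = 11.41 rad/s².

α ≈ 11.4 rad/s²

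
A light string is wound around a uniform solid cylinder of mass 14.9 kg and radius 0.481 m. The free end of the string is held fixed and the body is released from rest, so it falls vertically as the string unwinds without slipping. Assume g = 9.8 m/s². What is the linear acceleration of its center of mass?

a ≈ 6.53 m/s²

Translation: Mg − T = Ma. Rotation about the center: TR = Iα with I = ½MR².
With a = αR: T = (I/R²)a = (1/2)M a, so Mg = (1 + 0.5000)Ma.
a = g/(1 + 0.5000) = 9.8/1.500 = 6.533 m/s².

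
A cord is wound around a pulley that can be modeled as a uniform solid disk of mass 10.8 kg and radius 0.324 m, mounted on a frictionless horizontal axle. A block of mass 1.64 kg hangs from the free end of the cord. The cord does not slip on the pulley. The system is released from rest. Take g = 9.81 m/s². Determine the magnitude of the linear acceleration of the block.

a ≈ 2.29 m/s²

I = ½MR² = (1/2)(10.8)(0.324)² = 0.5669 kg·m².
Block: mg − T = ma. Pulley: TR = Iα. No-slip: a = αR, so T = (I/R²)a = 5.400·a.
Then mg = (m + 5.400)a, so a = (1.64)(9.81)/(1.64 + 5.400) = 2.285 m/s².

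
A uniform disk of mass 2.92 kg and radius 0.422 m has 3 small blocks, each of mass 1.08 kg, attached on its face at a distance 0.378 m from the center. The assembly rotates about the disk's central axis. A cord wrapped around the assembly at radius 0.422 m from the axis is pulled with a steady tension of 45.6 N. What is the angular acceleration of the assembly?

I_disk = ½MR² = ½(2.92)(0.422)² = 0.2600 kg·m².
I_blocks = 3·m·r² = 3(1.08)(0.378)² = 0.4629 kg·m².
Total I = 0.7229 kg·m².
τ = F r = (45.6)(0.422) = 19.24 N·m.
α = τ/I = 19.24/0.7229 = 26.62 rad/s².

α ≈ 26.6 rad/s²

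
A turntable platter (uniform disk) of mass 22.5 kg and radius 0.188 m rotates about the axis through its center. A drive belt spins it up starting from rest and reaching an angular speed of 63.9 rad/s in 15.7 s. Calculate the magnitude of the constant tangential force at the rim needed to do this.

F ≈ 8.61 N

I = ½MR² = (1/2)(22.5)(0.188)² = 0.3976 kg·m².
α = Δω/Δt = (63.9 − 0)/15.7 = 4.070 rad/s².
The required torque is τ = Iα = (0.3976)(4.070) = 1.618 N·m.
A tangential force at the rim gives τ = FR, so F = τ/R = 1.618/0.188 = 8.608 N.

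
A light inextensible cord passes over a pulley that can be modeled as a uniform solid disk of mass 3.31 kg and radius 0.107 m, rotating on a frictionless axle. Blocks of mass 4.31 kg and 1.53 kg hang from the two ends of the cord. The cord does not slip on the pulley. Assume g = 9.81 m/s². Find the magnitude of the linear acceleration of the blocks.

I = ½MR² = (1/2)(3.31)(0.107)² = 0.01895 kg·m².
Heavier block: m₁g − T₁ = m₁a. Lighter block: T₂ − m₂g = m₂a.
Pulley: (T₁ − T₂)R = Iα = I(a/R), so T₁ − T₂ = (I/R²)a = (1/2)M_p a = 1.655·a.
Adding the three: (m₁ − m₂)g = (m₁ + m₂ + 1.655)a, so a = (4.31 − 1.53)(9.81)/(4.31 + 1.53 + 1.655) = 3.639 m/s².

a ≈ 3.64 m/s²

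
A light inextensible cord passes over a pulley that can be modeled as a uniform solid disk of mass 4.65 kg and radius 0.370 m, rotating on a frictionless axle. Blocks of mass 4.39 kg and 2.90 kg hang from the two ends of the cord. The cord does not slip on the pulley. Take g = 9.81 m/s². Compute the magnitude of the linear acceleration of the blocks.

I = ½MR² = (1/2)(4.65)(0.370)² = 0.3183 kg·m².
Heavier block: m₁g − T₁ = m₁a. Lighter block: T₂ − m₂g = m₂a.
Pulley: (T₁ − T₂)R = Iα = I(a/R), so T₁ − T₂ = (I/R²)a = (1/2)M_p a = 2.325·a.
Adding the three: (m₁ − m₂)g = (m₁ + m₂ + 2.325)a, so a = (4.39 − 2.90)(9.81)/(4.39 + 2.90 + 2.325) = 1.520 m/s².

a ≈ 1.52 m/s²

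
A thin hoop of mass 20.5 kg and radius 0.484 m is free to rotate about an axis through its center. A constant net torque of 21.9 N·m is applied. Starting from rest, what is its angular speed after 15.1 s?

I = MR² = (20.5)(0.484)² = 4.802 kg·m².
α = τ/I = 21.9/4.802 = 4.560 rad/s².
ω = ω₀ + αt = 0 + (4.560)(15.1) = 68.86 rad/s.

ω ≈ 68.9 rad/s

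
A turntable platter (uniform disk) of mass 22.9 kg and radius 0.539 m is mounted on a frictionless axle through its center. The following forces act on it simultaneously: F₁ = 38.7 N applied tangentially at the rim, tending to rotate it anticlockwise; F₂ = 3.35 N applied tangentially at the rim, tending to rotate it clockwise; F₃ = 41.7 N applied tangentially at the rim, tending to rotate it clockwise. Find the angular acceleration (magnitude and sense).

I = ½MR² = (1/2)(22.9)(0.539)² = 3.326 kg·m².
Taking anticlockwise as positive: τ₁ = +(38.7)(0.539) = +20.86 N·m; τ₂ = −(3.35)(0.539) = −1.806 N·m; τ₃ = −(41.7)(0.539) = −22.48 N·m.
Net torque τ = -3.423 N·m.
α = τ/I = -3.423/3.326 = -1.029 rad/s².

α ≈ 1.03 rad/s², clockwise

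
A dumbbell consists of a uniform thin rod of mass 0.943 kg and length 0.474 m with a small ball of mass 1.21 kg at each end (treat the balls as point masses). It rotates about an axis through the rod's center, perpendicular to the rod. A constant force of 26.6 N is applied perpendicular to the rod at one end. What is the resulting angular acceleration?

I_rod = (1/12)ML² = (1/12)(0.943)(0.474)² = 0.01766 kg·m².
I_balls = 2·m·(L/2)² = 2(1.21)(0.2370)² = 0.1359 kg·m².
Total I = 0.1536 kg·m².
τ = F·(L/2) = (26.6)(0.237) = 6.304 N·m.
α = τ/I = 6.304/0.1536 = 41.05 rad/s².

α ≈ 41.0 rad/s²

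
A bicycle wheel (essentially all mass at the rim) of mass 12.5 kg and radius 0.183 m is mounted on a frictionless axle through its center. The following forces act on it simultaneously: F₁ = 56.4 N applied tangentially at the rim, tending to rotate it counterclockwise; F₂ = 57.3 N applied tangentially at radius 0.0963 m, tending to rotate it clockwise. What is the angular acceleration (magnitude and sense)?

α ≈ 11.5 rad/s², counterclockwise

I = MR² = (12.5)(0.183)² = 0.4186 kg·m².
Taking counterclockwise as positive: τ₁ = +(56.4)(0.183) = +10.32 N·m; τ₂ = −(57.3)(0.0963) = −5.518 N·m.
Net torque τ = 4.803 N·m.
α = τ/I = 4.803/0.4186 = 11.47 rad/s².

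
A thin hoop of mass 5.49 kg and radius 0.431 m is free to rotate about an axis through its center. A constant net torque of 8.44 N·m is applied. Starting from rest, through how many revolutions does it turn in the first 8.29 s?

I = MR² = (5.49)(0.431)² = 1.020 kg·m².
α = τ/I = 8.44/1.020 = 8.276 rad/s².
θ = ½αt² = ½(8.276)(8.29)² = 284.4 rad.
Revolutions = θ/(2π) = 45.26.

≈ 45.3 revolutions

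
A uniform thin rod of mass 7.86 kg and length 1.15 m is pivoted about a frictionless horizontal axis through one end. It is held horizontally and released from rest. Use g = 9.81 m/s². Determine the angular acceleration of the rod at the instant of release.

α ≈ 12.8 rad/s²

About the pivot, I = (1/3)ML² = (1/3)(7.86)(1.15)² = 3.465 kg·m².
The weight acts at the center, a distance L/2 = 0.5750 m from the pivot; τ = Mg(L/2) = 44.34 N·m.
α = τ/I = 44.34/3.465 = 12.80 rad/s².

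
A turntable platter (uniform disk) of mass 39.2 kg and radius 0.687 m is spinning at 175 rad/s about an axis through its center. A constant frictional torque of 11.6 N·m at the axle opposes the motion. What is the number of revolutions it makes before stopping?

≈ 1940 revolutions

I = ½MR² = (1/2)(39.2)(0.687)² = 9.251 kg·m².
The net torque has magnitude 11.6 N·m, opposing ω.
|α| = τ/I = 11.60/9.251 = 1.254 rad/s² (deceleration).
ω² = ω₀² − 2|α|θ with ω = 0 ⇒ θ = ω₀²/(2|α|) = 12210 rad = 1943 rev.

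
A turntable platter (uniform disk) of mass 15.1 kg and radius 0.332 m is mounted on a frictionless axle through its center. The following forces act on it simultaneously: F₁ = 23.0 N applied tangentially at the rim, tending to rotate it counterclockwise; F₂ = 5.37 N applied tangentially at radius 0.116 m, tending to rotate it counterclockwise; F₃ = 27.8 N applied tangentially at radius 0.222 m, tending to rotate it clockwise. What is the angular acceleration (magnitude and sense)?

I = ½MR² = (1/2)(15.1)(0.332)² = 0.8322 kg·m².
Taking counterclockwise as positive: τ₁ = +(23.0)(0.332) = +7.636 N·m; τ₂ = +(5.37)(0.116) = +0.6229 N·m; τ₃ = −(27.8)(0.222) = −6.172 N·m.
Net torque τ = 2.087 N·m.
α = τ/I = 2.087/0.8322 = 2.508 rad/s².

α ≈ 2.51 rad/s², counterclockwise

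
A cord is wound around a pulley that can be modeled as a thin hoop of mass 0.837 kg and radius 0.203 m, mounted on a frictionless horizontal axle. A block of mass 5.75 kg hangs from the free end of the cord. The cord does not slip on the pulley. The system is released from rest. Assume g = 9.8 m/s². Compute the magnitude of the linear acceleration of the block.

I = MR² = (0.837)(0.203)² = 0.03449 kg·m².
Block: mg − T = ma. Pulley: TR = Iα. No-slip: a = αR, so T = (I/R²)a = 0.8370·a.
Then mg = (m + 0.8370)a, so a = (5.75)(9.8)/(5.75 + 0.8370) = 8.555 m/s².

a ≈ 8.55 m/s²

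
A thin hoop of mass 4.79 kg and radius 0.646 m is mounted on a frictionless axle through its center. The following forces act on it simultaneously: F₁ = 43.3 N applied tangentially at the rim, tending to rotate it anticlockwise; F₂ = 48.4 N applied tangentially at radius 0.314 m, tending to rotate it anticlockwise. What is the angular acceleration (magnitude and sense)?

I = MR² = (4.79)(0.646)² = 1.999 kg·m².
Taking anticlockwise as positive: τ₁ = +(43.3)(0.646) = +27.97 N·m; τ₂ = +(48.4)(0.314) = +15.20 N·m.
Net torque τ = 43.17 N·m.
α = τ/I = 43.17/1.999 = 21.60 rad/s².

α ≈ 21.6 rad/s², anticlockwise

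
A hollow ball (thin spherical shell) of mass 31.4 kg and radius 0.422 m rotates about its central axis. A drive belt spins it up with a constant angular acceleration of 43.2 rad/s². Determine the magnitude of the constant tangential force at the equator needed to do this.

F ≈ 382 N

I = (2/3)MR² = (2/3)(31.4)(0.422)² = 3.728 kg·m².
The required torque is τ = Iα = (3.728)(43.20) = 161.0 N·m.
A tangential force at the equator gives τ = FR, so F = τ/R = 161.0/0.422 = 381.6 N.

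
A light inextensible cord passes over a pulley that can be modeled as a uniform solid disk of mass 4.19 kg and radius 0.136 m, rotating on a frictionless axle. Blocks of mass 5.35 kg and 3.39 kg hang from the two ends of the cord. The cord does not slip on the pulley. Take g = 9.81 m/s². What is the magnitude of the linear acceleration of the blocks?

a ≈ 1.77 m/s²

I = ½MR² = (1/2)(4.19)(0.136)² = 0.03875 kg·m².
Heavier block: m₁g − T₁ = m₁a. Lighter block: T₂ − m₂g = m₂a.
Pulley: (T₁ − T₂)R = Iα = I(a/R), so T₁ − T₂ = (I/R²)a = (1/2)M_p a = 2.095·a.
Adding the three: (m₁ − m₂)g = (m₁ + m₂ + 2.095)a, so a = (5.35 − 3.39)(9.81)/(5.35 + 3.39 + 2.095) = 1.775 m/s².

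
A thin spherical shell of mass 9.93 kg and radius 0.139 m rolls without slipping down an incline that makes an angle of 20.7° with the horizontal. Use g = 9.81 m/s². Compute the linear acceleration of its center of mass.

Translation along the incline: Mg sinθ − f = Ma.
Rotation about the center: fR = Iα with I = (2/3)MR². No-slip gives a = αR, so f = (I/R²)a = (2/3)M a.
Substituting: Mg sinθ = (1 + 0.6667)Ma, so a = g sinθ/(1 + 0.6667) = (9.81) sin 20.7° / 1.667 = 2.081 m/s².

a ≈ 2.08 m/s²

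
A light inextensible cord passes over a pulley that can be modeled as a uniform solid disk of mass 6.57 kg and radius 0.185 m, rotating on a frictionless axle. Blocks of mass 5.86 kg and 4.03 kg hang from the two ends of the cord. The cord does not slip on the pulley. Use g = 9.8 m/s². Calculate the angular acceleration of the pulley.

α ≈ 7.36 rad/s²

I = ½MR² = (1/2)(6.57)(0.185)² = 0.1124 kg·m².
Heavier block: m₁g − T₁ = m₁a. Lighter block: T₂ − m₂g = m₂a.
Pulley: (T₁ − T₂)R = Iα = I(a/R), so T₁ − T₂ = (I/R²)a = (1/2)M_p a = 3.285·a.
Adding the three: (m₁ − m₂)g = (m₁ + m₂ + 3.285)a, so a = (5.86 − 4.03)(9.8)/(5.86 + 4.03 + 3.285) = 1.361 m/s².
α = a/R = 1.361/0.185 = 7.358 rad/s².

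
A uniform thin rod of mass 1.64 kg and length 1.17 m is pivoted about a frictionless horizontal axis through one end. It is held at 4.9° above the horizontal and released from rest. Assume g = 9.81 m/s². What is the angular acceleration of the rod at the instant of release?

α ≈ 12.5 rad/s²

About the pivot, I = (1/3)ML² = (1/3)(1.64)(1.17)² = 0.7483 kg·m².
The weight acts at the center, a distance L/2 = 0.5850 m from the pivot; τ = Mg(L/2) cos 4.9° = 9.377 N·m.
α = τ/I = 9.377/0.7483 = 12.53 rad/s².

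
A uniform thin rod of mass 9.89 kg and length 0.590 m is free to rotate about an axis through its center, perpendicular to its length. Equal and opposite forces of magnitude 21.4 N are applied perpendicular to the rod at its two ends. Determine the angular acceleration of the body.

I = (1/12)ML² = (1/12)(9.89)(0.590)² = 0.2869 kg·m².
The couple gives τ = F·(L/2) + F·(L/2) = F L = (21.4)(0.590) = 12.63 N·m.
Newton's second law for rotation, τ = Iα, gives α = τ/I = 12.63/0.2869 = 44.01 rad/s².

α ≈ 44.0 rad/s²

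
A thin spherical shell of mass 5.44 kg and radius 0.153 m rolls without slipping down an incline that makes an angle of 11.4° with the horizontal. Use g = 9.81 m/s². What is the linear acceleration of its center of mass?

a ≈ 1.16 m/s²

Translation along the incline: Mg sinθ − f = Ma.
Rotation about the center: fR = Iα with I = (2/3)MR². No-slip gives a = αR, so f = (I/R²)a = (2/3)M a.
Substituting: Mg sinθ = (1 + 0.6667)Ma, so a = g sinθ/(1 + 0.6667) = (9.81) sin 11.4° / 1.667 = 1.163 m/s².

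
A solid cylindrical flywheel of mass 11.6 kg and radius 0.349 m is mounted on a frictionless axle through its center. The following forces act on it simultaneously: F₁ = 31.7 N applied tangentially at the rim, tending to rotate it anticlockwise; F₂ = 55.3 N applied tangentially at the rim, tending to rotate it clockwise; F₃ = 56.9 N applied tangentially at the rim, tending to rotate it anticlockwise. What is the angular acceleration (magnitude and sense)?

α ≈ 16.5 rad/s², anticlockwise

I = ½MR² = (1/2)(11.6)(0.349)² = 0.7064 kg·m².
Taking anticlockwise as positive: τ₁ = +(31.7)(0.349) = +11.06 N·m; τ₂ = −(55.3)(0.349) = −19.30 N·m; τ₃ = +(56.9)(0.349) = +19.86 N·m.
Net torque τ = 11.62 N·m.
α = τ/I = 11.62/0.7064 = 16.45 rad/s².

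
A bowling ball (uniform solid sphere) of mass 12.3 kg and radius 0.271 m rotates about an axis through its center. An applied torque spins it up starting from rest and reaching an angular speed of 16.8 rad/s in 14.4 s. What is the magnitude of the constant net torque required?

I = (2/5)MR² = (2/5)(12.3)(0.271)² = 0.3613 kg·m².
α = Δω/Δt = (16.8 − 0)/14.4 = 1.167 rad/s².
τ = Iα = (0.3613)(1.167) = 0.4216 N·m.

τ ≈ 0.422 N·m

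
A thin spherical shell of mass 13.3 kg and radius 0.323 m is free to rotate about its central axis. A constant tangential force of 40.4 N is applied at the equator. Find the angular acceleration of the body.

I = (2/3)MR² = (2/3)(13.3)(0.323)² = 0.9251 kg·m².
τ = F R = (40.4)(0.323) = 13.05 N·m.
From τ = Iα: α = 13.05/0.9251 = 14.11 rad/s².

α ≈ 14.1 rad/s²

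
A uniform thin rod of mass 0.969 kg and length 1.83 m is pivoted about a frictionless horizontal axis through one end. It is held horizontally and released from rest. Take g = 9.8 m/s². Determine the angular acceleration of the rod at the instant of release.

About the pivot, I = (1/3)ML² = (1/3)(0.969)(1.83)² = 1.082 kg·m².
The weight acts at the center, a distance L/2 = 0.9150 m from the pivot; τ = Mg(L/2) = 8.689 N·m.
α = τ/I = 8.689/1.082 = 8.033 rad/s².

α ≈ 8.03 rad/s²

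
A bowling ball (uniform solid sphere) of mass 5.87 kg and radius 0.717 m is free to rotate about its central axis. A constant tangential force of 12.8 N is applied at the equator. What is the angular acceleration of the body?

I = (2/5)MR² = (2/5)(5.87)(0.717)² = 1.207 kg·m².
τ = F R = (12.8)(0.717) = 9.178 N·m.
From τ = Iα: α = 9.178/1.207 = 7.603 rad/s².

α ≈ 7.60 rad/s²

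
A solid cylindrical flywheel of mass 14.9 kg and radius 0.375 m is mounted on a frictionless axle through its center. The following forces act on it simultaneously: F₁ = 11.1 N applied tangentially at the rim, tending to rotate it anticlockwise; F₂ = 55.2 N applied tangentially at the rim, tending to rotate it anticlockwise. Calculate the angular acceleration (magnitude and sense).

I = ½MR² = (1/2)(14.9)(0.375)² = 1.048 kg·m².
Taking anticlockwise as positive: τ₁ = +(11.1)(0.375) = +4.162 N·m; τ₂ = +(55.2)(0.375) = +20.70 N·m.
Net torque τ = 24.86 N·m.
α = τ/I = 24.86/1.048 = 23.73 rad/s².

α ≈ 23.7 rad/s², anticlockwise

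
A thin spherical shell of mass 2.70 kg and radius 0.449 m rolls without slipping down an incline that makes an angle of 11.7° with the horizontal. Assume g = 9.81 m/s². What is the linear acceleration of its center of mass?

Translation along the incline: Mg sinθ − f = Ma.
Rotation about the center: fR = Iα with I = (2/3)MR². No-slip gives a = αR, so f = (I/R²)a = (2/3)M a.
Substituting: Mg sinθ = (1 + 0.6667)Ma, so a = g sinθ/(1 + 0.6667) = (9.81) sin 11.7° / 1.667 = 1.194 m/s².

a ≈ 1.19 m/s²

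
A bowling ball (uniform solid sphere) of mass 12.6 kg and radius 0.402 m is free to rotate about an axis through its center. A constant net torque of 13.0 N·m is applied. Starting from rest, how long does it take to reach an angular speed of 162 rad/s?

t ≈ 10.1 s

I = (2/5)MR² = (2/5)(12.6)(0.402)² = 0.8145 kg·m².
α = τ/I = 13.0/0.8145 = 15.96 rad/s².
ω = αt ⇒ t = ω/α = 162/15.96 = 10.15 s.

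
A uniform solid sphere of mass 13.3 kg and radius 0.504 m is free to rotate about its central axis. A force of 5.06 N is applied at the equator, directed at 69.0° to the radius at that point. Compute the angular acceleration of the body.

I = (2/5)MR² = (2/5)(13.3)(0.504)² = 1.351 kg·m².
Only the tangential component produces torque: τ = F R sinθ = (5.06)(0.504) sin 69.0° = 2.381 N·m.
From τ = Iα: α = 2.381/1.351 = 1.762 rad/s².

α ≈ 1.76 rad/s²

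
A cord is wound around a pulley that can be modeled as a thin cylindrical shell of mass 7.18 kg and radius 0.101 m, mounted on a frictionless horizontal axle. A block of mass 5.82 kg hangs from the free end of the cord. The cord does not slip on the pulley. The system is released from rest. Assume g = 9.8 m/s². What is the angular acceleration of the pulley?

I = MR² = (7.18)(0.101)² = 0.07324 kg·m².
Block: mg − T = ma. Pulley: TR = Iα. No-slip: a = αR, so T = (I/R²)a = 7.180·a.
Then mg = (m + 7.180)a, so a = (5.82)(9.8)/(5.82 + 7.180) = 4.387 m/s².
α = a/R = 4.387/0.101 = 43.44 rad/s².

α ≈ 43.4 rad/s²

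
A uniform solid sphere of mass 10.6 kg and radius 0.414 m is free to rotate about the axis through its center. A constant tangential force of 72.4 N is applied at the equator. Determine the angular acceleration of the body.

α ≈ 41.2 rad/s²

I = (2/5)MR² = (2/5)(10.6)(0.414)² = 0.7267 kg·m².
τ = F R = (72.4)(0.414) = 29.97 N·m.
Newton's second law for rotation, τ = Iα, gives α = τ/I = 29.97/0.7267 = 41.25 rad/s².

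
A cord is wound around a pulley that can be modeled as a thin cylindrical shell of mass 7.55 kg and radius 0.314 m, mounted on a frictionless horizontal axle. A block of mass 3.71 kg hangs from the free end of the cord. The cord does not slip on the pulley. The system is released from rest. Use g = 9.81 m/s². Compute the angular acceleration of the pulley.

I = MR² = (7.55)(0.314)² = 0.7444 kg·m².
Block: mg − T = ma. Pulley: TR = Iα. No-slip: a = αR, so T = (I/R²)a = 7.550·a.
Then mg = (m + 7.550)a, so a = (3.71)(9.81)/(3.71 + 7.550) = 3.232 m/s².
α = a/R = 3.232/0.314 = 10.29 rad/s².

α ≈ 10.3 rad/s²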